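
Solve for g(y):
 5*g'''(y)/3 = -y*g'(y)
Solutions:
 g(y) = C1 + Integral(C2*airyai(-3^(1/3)*5^(2/3)*y/5) + C3*airybi(-3^(1/3)*5^(2/3)*y/5), y)


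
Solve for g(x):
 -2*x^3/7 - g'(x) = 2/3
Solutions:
 g(x) = C1 - x^4/14 - 2*x/3


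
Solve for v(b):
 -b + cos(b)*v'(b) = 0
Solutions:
 v(b) = C1 + Integral(b/cos(b), b)


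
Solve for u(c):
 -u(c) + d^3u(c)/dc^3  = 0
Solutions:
 u(c) = C3*exp(c) + (C1*sin(sqrt(3)*c/2) + C2*cos(sqrt(3)*c/2))*exp(-c/2)


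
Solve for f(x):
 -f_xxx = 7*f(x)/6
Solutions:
 f(x) = C3*exp(-6^(2/3)*7^(1/3)*x/6) + (C1*sin(2^(2/3)*3^(1/6)*7^(1/3)*x/4) + C2*cos(2^(2/3)*3^(1/6)*7^(1/3)*x/4))*exp(6^(2/3)*7^(1/3)*x/12)


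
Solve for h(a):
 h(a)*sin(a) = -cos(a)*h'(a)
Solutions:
 h(a) = C1*cos(a)


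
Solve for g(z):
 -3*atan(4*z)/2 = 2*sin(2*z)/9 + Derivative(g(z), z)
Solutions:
 g(z) = C1 - 3*z*atan(4*z)/2 + 3*log(16*z^2 + 1)/16 + cos(2*z)/9


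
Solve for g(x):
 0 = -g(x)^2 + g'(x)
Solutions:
 g(x) = -1/(C1 + x)


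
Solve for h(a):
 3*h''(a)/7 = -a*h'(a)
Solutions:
 h(a) = C1 + C2*erf(sqrt(42)*a/6)


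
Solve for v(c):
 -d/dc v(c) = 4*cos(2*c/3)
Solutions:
 v(c) = C1 - 6*sin(2*c/3)


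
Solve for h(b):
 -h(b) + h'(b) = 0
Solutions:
 h(b) = C1*exp(b)


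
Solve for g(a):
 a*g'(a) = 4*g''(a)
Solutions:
 g(a) = C1 + C2*erfi(sqrt(2)*a/4)


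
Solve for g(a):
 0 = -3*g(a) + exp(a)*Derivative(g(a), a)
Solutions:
 g(a) = C1*exp(-3*exp(-a))


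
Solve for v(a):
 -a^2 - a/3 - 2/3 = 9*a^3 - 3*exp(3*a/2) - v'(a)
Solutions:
 v(a) = C1 + 9*a^4/4 + a^3/3 + a^2/6 + 2*a/3 - 2*exp(3*a/2)


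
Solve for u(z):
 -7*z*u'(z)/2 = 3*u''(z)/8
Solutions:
 u(z) = C1 + C2*erf(sqrt(42)*z/3)


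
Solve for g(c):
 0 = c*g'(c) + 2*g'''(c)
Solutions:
 g(c) = C1 + Integral(C2*airyai(-2^(2/3)*c/2) + C3*airybi(-2^(2/3)*c/2), c)


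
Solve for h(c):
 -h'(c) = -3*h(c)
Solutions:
 h(c) = C1*exp(3*c)


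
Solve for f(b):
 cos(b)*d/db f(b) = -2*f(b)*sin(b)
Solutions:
 f(b) = C1*cos(b)^2


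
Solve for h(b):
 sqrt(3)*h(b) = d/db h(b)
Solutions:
 h(b) = C1*exp(sqrt(3)*b)


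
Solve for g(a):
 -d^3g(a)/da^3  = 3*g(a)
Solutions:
 g(a) = C3*exp(-3^(1/3)*a) + (C1*sin(3^(5/6)*a/2) + C2*cos(3^(5/6)*a/2))*exp(3^(1/3)*a/2)


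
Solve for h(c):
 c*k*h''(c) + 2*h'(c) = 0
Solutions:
 h(c) = C1 + c^(((re(k) - 2)*re(k) + im(k)^2)/(re(k)^2 + im(k)^2))*(C2*sin(2*log(c)*Abs(im(k))/(re(k)^2 + im(k)^2)) + C3*cos(2*log(c)*im(k)/(re(k)^2 + im(k)^2)))


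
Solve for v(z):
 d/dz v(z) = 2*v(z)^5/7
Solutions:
 v(z) = -7^(1/4)*(-1/(C1 + 8*z))^(1/4)
 v(z) = 7^(1/4)*(-1/(C1 + 8*z))^(1/4)
 v(z) = -7^(1/4)*I*(-1/(C1 + 8*z))^(1/4)
 v(z) = 7^(1/4)*I*(-1/(C1 + 8*z))^(1/4)


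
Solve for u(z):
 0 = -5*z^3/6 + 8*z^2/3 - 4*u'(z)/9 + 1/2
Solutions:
 u(z) = C1 - 15*z^4/32 + 2*z^3 + 9*z/8


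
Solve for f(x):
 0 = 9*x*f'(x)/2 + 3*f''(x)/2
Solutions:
 f(x) = C1 + C2*erf(sqrt(6)*x/2)


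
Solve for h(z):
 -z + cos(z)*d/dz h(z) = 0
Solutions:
 h(z) = C1 + Integral(z/cos(z), z)


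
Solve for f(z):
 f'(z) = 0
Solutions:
 f(z) = C1


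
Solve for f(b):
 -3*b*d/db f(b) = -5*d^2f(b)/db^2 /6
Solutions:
 f(b) = C1 + C2*erfi(3*sqrt(5)*b/5)


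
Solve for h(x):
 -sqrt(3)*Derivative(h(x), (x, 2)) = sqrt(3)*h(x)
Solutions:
 h(x) = C1*sin(x) + C2*cos(x)


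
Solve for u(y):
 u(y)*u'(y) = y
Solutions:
 u(y) = -sqrt(C1 + y^2)
 u(y) = sqrt(C1 + y^2)


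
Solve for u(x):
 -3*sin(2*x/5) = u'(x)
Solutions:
 u(x) = C1 + 15*cos(2*x/5)/2


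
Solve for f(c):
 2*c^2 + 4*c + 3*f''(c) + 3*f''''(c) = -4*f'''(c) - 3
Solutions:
 f(c) = C1 + C2*c - c^4/18 + 2*c^3/27 - 7*c^2/54 + (C3*sin(sqrt(5)*c/3) + C4*cos(sqrt(5)*c/3))*exp(-2*c/3)


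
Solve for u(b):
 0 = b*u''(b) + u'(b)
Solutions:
 u(b) = C1 + C2*log(b)


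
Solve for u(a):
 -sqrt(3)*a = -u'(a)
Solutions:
 u(a) = C1 + sqrt(3)*a^2/2


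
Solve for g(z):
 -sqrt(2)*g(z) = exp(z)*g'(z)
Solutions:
 g(z) = C1*exp(sqrt(2)*exp(-z))


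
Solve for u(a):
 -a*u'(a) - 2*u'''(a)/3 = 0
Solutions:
 u(a) = C1 + Integral(C2*airyai(-2^(2/3)*3^(1/3)*a/2) + C3*airybi(-2^(2/3)*3^(1/3)*a/2), a)


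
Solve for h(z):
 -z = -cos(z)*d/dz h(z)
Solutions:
 h(z) = C1 + Integral(z/cos(z), z)


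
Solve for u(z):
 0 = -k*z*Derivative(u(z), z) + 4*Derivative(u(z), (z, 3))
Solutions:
 u(z) = C1 + Integral(C2*airyai(2^(1/3)*k^(1/3)*z/2) + C3*airybi(2^(1/3)*k^(1/3)*z/2), z)


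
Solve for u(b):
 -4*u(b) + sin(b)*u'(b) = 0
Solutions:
 u(b) = C1*(cos(b)^2 - 2*cos(b) + 1)/(cos(b)^2 + 2*cos(b) + 1)


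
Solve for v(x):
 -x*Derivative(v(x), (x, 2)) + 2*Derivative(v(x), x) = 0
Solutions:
 v(x) = C1 + C2*x^3


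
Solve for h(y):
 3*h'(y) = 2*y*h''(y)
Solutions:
 h(y) = C1 + C2*y^(5/2)


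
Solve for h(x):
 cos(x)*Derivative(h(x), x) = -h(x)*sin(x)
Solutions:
 h(x) = C1*cos(x)


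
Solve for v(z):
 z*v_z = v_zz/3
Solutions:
 v(z) = C1 + C2*erfi(sqrt(6)*z/2)


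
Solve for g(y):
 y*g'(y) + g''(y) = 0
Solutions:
 g(y) = C1 + C2*erf(sqrt(2)*y/2)


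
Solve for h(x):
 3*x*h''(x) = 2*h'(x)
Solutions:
 h(x) = C1 + C2*x^(5/3)


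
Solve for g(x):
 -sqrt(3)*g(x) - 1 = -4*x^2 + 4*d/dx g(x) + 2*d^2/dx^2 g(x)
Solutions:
 g(x) = C1*exp(x*(-1 + sqrt(2)*sqrt(2 - sqrt(3))/2)) + C2*exp(-x*(sqrt(2)*sqrt(2 - sqrt(3))/2 + 1)) + 4*sqrt(3)*x^2/3 - 32*x/3 - 16/3 + 125*sqrt(3)/9


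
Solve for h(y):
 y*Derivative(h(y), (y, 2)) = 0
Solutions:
 h(y) = C1 + C2*y


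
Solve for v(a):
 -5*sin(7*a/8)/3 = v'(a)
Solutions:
 v(a) = C1 + 40*cos(7*a/8)/21


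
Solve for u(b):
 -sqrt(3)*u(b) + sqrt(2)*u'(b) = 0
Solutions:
 u(b) = C1*exp(sqrt(6)*b/2)


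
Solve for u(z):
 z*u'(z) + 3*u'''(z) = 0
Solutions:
 u(z) = C1 + Integral(C2*airyai(-3^(2/3)*z/3) + C3*airybi(-3^(2/3)*z/3), z)


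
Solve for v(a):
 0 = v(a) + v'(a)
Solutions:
 v(a) = C1*exp(-a)


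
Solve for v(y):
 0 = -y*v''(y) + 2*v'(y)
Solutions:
 v(y) = C1 + C2*y^3


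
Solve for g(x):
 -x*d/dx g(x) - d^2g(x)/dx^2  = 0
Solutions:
 g(x) = C1 + C2*erf(sqrt(2)*x/2)


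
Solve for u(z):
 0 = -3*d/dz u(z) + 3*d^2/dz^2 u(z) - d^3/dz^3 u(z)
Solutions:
 u(z) = C1 + (C2*sin(sqrt(3)*z/2) + C3*cos(sqrt(3)*z/2))*exp(3*z/2)


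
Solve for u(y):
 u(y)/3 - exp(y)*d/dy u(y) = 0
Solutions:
 u(y) = C1*exp(-exp(-y)/3)


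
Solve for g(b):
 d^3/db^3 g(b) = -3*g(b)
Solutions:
 g(b) = C3*exp(-3^(1/3)*b) + (C1*sin(3^(5/6)*b/2) + C2*cos(3^(5/6)*b/2))*exp(3^(1/3)*b/2)


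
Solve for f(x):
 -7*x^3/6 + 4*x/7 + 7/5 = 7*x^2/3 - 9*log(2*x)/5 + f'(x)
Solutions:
 f(x) = C1 - 7*x^4/24 - 7*x^3/9 + 2*x^2/7 + 9*x*log(x)/5 - 2*x/5 + 9*x*log(2)/5


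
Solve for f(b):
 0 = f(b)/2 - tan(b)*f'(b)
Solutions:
 f(b) = C1*sqrt(sin(b))


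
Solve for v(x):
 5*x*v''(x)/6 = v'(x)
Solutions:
 v(x) = C1 + C2*x^(11/5)


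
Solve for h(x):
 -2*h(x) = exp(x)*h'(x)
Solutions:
 h(x) = C1*exp(2*exp(-x))


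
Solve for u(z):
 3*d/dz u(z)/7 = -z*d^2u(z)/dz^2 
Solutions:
 u(z) = C1 + C2*z^(4/7)


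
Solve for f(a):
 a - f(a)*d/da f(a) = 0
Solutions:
 f(a) = -sqrt(C1 + a^2)
 f(a) = sqrt(C1 + a^2)


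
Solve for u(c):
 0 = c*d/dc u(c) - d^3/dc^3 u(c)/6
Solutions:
 u(c) = C1 + Integral(C2*airyai(6^(1/3)*c) + C3*airybi(6^(1/3)*c), c)


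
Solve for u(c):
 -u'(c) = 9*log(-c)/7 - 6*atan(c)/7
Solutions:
 u(c) = C1 - 9*c*log(-c)/7 + 6*c*atan(c)/7 + 9*c/7 - 3*log(c^2 + 1)/7


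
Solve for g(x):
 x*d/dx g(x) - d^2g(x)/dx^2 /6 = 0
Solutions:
 g(x) = C1 + C2*erfi(sqrt(3)*x)


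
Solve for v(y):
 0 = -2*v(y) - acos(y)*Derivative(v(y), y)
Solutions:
 v(y) = C1*exp(-2*Integral(1/acos(y), y))


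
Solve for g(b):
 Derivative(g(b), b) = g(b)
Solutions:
 g(b) = C1*exp(b)


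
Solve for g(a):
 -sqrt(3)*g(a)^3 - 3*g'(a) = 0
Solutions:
 g(a) = -sqrt(6)*sqrt(-1/(C1 - sqrt(3)*a))/2
 g(a) = sqrt(6)*sqrt(-1/(C1 - sqrt(3)*a))/2


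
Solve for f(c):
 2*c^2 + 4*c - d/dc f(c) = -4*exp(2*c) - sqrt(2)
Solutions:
 f(c) = C1 + 2*c^3/3 + 2*c^2 + sqrt(2)*c + 2*exp(2*c)


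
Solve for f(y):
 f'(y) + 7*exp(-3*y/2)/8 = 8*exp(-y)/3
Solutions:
 f(y) = C1 - 8*exp(-y)/3 + 7*exp(-3*y/2)/12


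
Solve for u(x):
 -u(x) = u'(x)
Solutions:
 u(x) = C1*exp(-x)


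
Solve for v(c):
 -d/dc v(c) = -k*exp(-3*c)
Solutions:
 v(c) = C1 - k*exp(-3*c)/3


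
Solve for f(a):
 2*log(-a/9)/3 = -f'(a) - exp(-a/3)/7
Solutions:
 f(a) = C1 - 2*a*log(-a)/3 + 2*a*(1 + 2*log(3))/3 + 3*exp(-a/3)/7


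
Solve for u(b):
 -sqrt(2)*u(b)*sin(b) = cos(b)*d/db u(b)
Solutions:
 u(b) = C1*cos(b)^(sqrt(2))


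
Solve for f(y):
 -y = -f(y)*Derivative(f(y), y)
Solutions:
 f(y) = -sqrt(C1 + y^2)
 f(y) = sqrt(C1 + y^2)


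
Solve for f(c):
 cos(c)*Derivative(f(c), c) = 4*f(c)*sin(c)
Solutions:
 f(c) = C1/cos(c)^4


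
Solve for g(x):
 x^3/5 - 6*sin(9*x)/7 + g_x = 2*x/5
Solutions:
 g(x) = C1 - x^4/20 + x^2/5 - 2*cos(9*x)/21


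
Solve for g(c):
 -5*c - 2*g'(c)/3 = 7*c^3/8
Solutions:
 g(c) = C1 - 21*c^4/64 - 15*c^2/4


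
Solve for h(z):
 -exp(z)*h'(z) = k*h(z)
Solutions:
 h(z) = C1*exp(k*exp(-z))


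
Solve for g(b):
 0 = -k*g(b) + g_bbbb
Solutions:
 g(b) = C1*exp(-b*k^(1/4)) + C2*exp(b*k^(1/4)) + C3*exp(-I*b*k^(1/4)) + C4*exp(I*b*k^(1/4))


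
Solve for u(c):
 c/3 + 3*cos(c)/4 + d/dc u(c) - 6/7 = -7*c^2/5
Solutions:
 u(c) = C1 - 7*c^3/15 - c^2/6 + 6*c/7 - 3*sin(c)/4


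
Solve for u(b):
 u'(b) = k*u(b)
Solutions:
 u(b) = C1*exp(b*k)


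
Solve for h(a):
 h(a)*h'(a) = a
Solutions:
 h(a) = -sqrt(C1 + a^2)
 h(a) = sqrt(C1 + a^2)


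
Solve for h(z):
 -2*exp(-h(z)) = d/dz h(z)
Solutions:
 h(z) = log(C1 - 2*z)


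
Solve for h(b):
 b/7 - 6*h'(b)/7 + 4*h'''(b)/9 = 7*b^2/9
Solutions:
 h(b) = C1 + C2*exp(-3*sqrt(42)*b/14) + C3*exp(3*sqrt(42)*b/14) - 49*b^3/162 + b^2/12 - 686*b/729


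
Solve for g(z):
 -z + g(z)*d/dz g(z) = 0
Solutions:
 g(z) = -sqrt(C1 + z^2)
 g(z) = sqrt(C1 + z^2)


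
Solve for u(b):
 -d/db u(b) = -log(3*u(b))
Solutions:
 -Integral(1/(log(_y) + log(3)), (_y, u(b))) = C1 - b


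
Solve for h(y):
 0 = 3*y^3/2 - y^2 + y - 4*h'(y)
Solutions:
 h(y) = C1 + 3*y^4/32 - y^3/12 + y^2/8


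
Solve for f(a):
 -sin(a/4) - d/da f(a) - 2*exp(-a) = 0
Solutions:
 f(a) = C1 + 4*cos(a/4) + 2*exp(-a)


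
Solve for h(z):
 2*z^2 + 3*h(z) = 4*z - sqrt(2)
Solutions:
 h(z) = -2*z^2/3 + 4*z/3 - sqrt(2)/3


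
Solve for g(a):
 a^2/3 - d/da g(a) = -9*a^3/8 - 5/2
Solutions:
 g(a) = C1 + 9*a^4/32 + a^3/9 + 5*a/2


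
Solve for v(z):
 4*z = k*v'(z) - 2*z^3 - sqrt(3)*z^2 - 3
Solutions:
 v(z) = C1 + z^4/(2*k) + sqrt(3)*z^3/(3*k) + 2*z^2/k + 3*z/k


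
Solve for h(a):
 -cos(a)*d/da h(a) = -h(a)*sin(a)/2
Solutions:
 h(a) = C1/sqrt(cos(a))


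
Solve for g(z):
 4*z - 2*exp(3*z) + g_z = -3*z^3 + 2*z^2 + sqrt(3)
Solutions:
 g(z) = C1 - 3*z^4/4 + 2*z^3/3 - 2*z^2 + sqrt(3)*z + 2*exp(3*z)/3


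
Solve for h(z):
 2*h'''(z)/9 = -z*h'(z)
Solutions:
 h(z) = C1 + Integral(C2*airyai(-6^(2/3)*z/2) + C3*airybi(-6^(2/3)*z/2), z)


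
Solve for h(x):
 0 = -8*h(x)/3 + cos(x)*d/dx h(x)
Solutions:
 h(x) = C1*(sin(x) + 1)^(4/3)/(sin(x) - 1)^(4/3)


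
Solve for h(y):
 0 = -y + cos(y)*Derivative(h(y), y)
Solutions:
 h(y) = C1 + Integral(y/cos(y), y)


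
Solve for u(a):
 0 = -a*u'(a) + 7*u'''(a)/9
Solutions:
 u(a) = C1 + Integral(C2*airyai(21^(2/3)*a/7) + C3*airybi(21^(2/3)*a/7), a)


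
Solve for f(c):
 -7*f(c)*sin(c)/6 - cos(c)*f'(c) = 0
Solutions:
 f(c) = C1*cos(c)^(7/6)


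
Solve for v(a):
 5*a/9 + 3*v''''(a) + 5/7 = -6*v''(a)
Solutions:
 v(a) = C1 + C2*a + C3*sin(sqrt(2)*a) + C4*cos(sqrt(2)*a) - 5*a^3/324 - 5*a^2/84


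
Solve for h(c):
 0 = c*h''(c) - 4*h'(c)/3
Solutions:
 h(c) = C1 + C2*c^(7/3)


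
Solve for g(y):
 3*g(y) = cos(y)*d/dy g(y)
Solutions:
 g(y) = C1*(sin(y) + 1)^(3/2)/(sin(y) - 1)^(3/2)


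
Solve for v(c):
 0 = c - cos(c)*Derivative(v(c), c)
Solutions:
 v(c) = C1 + Integral(c/cos(c), c)


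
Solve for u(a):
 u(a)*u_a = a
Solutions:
 u(a) = -sqrt(C1 + a^2)
 u(a) = sqrt(C1 + a^2)


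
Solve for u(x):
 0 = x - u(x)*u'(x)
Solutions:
 u(x) = -sqrt(C1 + x^2)
 u(x) = sqrt(C1 + x^2)


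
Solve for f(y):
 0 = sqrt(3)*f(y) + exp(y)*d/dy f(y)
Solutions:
 f(y) = C1*exp(sqrt(3)*exp(-y))


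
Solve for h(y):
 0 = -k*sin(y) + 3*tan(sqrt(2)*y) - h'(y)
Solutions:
 h(y) = C1 + k*cos(y) - 3*sqrt(2)*log(cos(sqrt(2)*y))/2


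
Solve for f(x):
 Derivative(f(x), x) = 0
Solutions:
 f(x) = C1


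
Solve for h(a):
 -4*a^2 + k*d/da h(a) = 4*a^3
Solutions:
 h(a) = C1 + a^4/k + 4*a^3/(3*k)


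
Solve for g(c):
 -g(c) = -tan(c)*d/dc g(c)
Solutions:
 g(c) = C1*sin(c)


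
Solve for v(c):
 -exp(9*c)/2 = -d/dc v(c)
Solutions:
 v(c) = C1 + exp(9*c)/18


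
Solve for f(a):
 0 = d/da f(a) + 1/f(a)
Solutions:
 f(a) = -sqrt(C1 - 2*a)
 f(a) = sqrt(C1 - 2*a)


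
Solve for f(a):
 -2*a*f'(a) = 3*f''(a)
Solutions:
 f(a) = C1 + C2*erf(sqrt(3)*a/3)


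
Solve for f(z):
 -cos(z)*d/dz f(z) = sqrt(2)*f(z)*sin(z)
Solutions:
 f(z) = C1*cos(z)^(sqrt(2))


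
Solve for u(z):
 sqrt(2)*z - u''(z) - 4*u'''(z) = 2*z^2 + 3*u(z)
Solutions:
 u(z) = C3*exp(-z) - 2*z^2/3 + sqrt(2)*z/3 + (C1*sin(sqrt(39)*z/8) + C2*cos(sqrt(39)*z/8))*exp(3*z/8) + 4/9


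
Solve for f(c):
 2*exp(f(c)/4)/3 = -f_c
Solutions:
 f(c) = 4*log(1/(C1 + 2*c)) + 4*log(12)


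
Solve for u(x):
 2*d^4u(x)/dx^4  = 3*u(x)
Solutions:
 u(x) = C1*exp(-2^(3/4)*3^(1/4)*x/2) + C2*exp(2^(3/4)*3^(1/4)*x/2) + C3*sin(2^(3/4)*3^(1/4)*x/2) + C4*cos(2^(3/4)*3^(1/4)*x/2)


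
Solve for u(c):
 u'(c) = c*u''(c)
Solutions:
 u(c) = C1 + C2*c^2


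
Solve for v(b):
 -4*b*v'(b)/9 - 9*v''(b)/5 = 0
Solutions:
 v(b) = C1 + C2*erf(sqrt(10)*b/9)


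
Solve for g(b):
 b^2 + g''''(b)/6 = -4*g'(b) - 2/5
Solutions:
 g(b) = C1 + C4*exp(-2*3^(1/3)*b) - b^3/12 - b/10 + (C2*sin(3^(5/6)*b) + C3*cos(3^(5/6)*b))*exp(3^(1/3)*b)


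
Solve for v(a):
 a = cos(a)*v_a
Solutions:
 v(a) = C1 + Integral(a/cos(a), a)


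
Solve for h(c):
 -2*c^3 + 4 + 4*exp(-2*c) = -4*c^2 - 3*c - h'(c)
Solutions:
 h(c) = C1 + c^4/2 - 4*c^3/3 - 3*c^2/2 - 4*c + 2*exp(-2*c)


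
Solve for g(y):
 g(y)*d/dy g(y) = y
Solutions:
 g(y) = -sqrt(C1 + y^2)
 g(y) = sqrt(C1 + y^2)


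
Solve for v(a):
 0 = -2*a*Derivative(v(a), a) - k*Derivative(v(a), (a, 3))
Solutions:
 v(a) = C1 + Integral(C2*airyai(2^(1/3)*a*(-1/k)^(1/3)) + C3*airybi(2^(1/3)*a*(-1/k)^(1/3)), a)


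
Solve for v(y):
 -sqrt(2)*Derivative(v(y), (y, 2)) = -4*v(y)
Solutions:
 v(y) = C1*exp(-2^(3/4)*y) + C2*exp(2^(3/4)*y)


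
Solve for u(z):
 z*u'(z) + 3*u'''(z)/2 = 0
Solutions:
 u(z) = C1 + Integral(C2*airyai(-2^(1/3)*3^(2/3)*z/3) + C3*airybi(-2^(1/3)*3^(2/3)*z/3), z)


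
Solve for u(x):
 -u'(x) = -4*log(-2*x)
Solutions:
 u(x) = C1 + 4*x*log(-x) + 4*x*(-1 + log(2))


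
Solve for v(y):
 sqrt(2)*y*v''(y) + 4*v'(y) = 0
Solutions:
 v(y) = C1 + C2*y^(1 - 2*sqrt(2))


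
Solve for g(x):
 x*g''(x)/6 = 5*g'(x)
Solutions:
 g(x) = C1 + C2*x^31


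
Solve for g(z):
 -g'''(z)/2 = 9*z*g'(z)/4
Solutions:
 g(z) = C1 + Integral(C2*airyai(-6^(2/3)*z/2) + C3*airybi(-6^(2/3)*z/2), z)


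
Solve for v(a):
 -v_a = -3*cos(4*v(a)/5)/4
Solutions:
 -3*a/4 - 5*log(sin(4*v(a)/5) - 1)/8 + 5*log(sin(4*v(a)/5) + 1)/8 = C1


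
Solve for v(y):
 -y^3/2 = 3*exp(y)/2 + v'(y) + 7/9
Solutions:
 v(y) = C1 - y^4/8 - 7*y/9 - 3*exp(y)/2


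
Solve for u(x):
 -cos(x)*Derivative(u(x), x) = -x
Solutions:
 u(x) = C1 + Integral(x/cos(x), x)


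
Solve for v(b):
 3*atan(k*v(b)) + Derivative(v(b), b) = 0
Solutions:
 Integral(1/atan(_y*k), (_y, v(b))) = C1 - 3*b


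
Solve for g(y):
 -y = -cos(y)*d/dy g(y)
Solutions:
 g(y) = C1 + Integral(y/cos(y), y)


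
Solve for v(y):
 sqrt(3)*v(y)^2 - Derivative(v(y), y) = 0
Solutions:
 v(y) = -1/(C1 + sqrt(3)*y)


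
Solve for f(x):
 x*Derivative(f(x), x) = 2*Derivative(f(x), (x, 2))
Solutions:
 f(x) = C1 + C2*erfi(x/2)


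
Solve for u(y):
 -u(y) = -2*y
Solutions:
 u(y) = 2*y


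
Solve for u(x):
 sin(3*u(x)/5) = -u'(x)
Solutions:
 x + 5*log(cos(3*u(x)/5) - 1)/6 - 5*log(cos(3*u(x)/5) + 1)/6 = C1


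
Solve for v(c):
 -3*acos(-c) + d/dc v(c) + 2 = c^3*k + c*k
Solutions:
 v(c) = C1 + c^4*k/4 + c^2*k/2 + 3*c*acos(-c) - 2*c + 3*sqrt(1 - c^2)


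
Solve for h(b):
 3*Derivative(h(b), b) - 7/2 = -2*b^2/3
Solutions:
 h(b) = C1 - 2*b^3/27 + 7*b/6


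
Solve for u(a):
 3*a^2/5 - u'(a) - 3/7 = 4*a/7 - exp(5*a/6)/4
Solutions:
 u(a) = C1 + a^3/5 - 2*a^2/7 - 3*a/7 + 3*exp(5*a/6)/10


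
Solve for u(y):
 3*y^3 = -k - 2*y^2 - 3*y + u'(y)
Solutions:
 u(y) = C1 + k*y + 3*y^4/4 + 2*y^3/3 + 3*y^2/2


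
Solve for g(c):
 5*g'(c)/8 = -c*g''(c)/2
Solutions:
 g(c) = C1 + C2/c^(1/4)


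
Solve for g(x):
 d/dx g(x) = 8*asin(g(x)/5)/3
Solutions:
 Integral(1/asin(_y/5), (_y, g(x))) = C1 + 8*x/3


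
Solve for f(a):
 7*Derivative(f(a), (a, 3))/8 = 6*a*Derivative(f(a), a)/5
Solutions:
 f(a) = C1 + Integral(C2*airyai(2*35^(2/3)*6^(1/3)*a/35) + C3*airybi(2*35^(2/3)*6^(1/3)*a/35), a)


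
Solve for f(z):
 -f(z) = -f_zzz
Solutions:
 f(z) = C3*exp(z) + (C1*sin(sqrt(3)*z/2) + C2*cos(sqrt(3)*z/2))*exp(-z/2)


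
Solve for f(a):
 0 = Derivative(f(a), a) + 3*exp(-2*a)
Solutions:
 f(a) = C1 + 3*exp(-2*a)/2


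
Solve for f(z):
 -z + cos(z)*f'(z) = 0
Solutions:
 f(z) = C1 + Integral(z/cos(z), z)


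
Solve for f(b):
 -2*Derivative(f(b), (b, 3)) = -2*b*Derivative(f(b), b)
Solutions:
 f(b) = C1 + Integral(C2*airyai(b) + C3*airybi(b), b)


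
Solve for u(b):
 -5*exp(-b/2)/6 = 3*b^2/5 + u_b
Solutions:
 u(b) = C1 - b^3/5 + 5*exp(-b/2)/3


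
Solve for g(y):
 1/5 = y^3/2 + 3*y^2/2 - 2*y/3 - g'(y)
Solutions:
 g(y) = C1 + y^4/8 + y^3/2 - y^2/3 - y/5


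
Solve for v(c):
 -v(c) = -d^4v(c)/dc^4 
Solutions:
 v(c) = C1*exp(-c) + C2*exp(c) + C3*sin(c) + C4*cos(c)


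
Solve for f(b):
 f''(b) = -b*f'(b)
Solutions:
 f(b) = C1 + C2*erf(sqrt(2)*b/2)


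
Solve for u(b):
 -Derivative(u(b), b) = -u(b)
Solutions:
 u(b) = C1*exp(b)


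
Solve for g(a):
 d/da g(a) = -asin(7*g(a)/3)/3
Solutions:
 Integral(1/asin(7*_y/3), (_y, g(a))) = C1 - a/3


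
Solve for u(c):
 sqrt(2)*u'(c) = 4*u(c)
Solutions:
 u(c) = C1*exp(2*sqrt(2)*c)


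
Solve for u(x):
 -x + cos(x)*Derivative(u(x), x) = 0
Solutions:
 u(x) = C1 + Integral(x/cos(x), x)


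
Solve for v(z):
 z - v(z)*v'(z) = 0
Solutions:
 v(z) = -sqrt(C1 + z^2)
 v(z) = sqrt(C1 + z^2)


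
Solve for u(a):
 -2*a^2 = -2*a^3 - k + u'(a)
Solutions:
 u(a) = C1 + a^4/2 - 2*a^3/3 + a*k


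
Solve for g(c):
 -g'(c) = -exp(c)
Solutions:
 g(c) = C1 + exp(c)


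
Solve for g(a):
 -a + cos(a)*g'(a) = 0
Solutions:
 g(a) = C1 + Integral(a/cos(a), a)


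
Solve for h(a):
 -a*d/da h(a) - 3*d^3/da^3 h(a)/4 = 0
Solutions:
 h(a) = C1 + Integral(C2*airyai(-6^(2/3)*a/3) + C3*airybi(-6^(2/3)*a/3), a)


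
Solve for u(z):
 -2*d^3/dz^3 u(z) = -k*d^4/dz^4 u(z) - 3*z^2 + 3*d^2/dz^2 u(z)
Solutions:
 u(z) = C1 + C2*z + C3*exp(z*(1 - sqrt(3*k + 1))/k) + C4*exp(z*(sqrt(3*k + 1) + 1)/k) + z^4/12 - 2*z^3/9 + z^2*(3*k + 4)/9


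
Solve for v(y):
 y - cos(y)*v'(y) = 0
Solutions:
 v(y) = C1 + Integral(y/cos(y), y)


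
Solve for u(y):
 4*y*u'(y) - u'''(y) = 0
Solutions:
 u(y) = C1 + Integral(C2*airyai(2^(2/3)*y) + C3*airybi(2^(2/3)*y), y)


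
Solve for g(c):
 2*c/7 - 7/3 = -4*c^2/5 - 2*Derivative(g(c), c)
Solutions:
 g(c) = C1 - 2*c^3/15 - c^2/14 + 7*c/6


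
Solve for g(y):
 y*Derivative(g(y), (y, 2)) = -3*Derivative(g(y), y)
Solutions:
 g(y) = C1 + C2/y^2


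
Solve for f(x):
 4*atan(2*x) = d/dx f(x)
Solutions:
 f(x) = C1 + 4*x*atan(2*x) - log(4*x^2 + 1)


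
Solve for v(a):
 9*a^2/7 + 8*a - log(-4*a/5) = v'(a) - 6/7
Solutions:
 v(a) = C1 + 3*a^3/7 + 4*a^2 - a*log(-a) + a*(-2*log(2) + log(5) + 13/7)


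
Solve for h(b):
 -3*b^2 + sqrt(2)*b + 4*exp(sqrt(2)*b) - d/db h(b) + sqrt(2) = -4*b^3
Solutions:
 h(b) = C1 + b^4 - b^3 + sqrt(2)*b^2/2 + sqrt(2)*b + 2*sqrt(2)*exp(sqrt(2)*b)


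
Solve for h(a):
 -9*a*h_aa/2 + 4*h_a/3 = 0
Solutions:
 h(a) = C1 + C2*a^(35/27)


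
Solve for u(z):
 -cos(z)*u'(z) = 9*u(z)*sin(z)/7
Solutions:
 u(z) = C1*cos(z)^(9/7)


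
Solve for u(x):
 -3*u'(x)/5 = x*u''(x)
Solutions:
 u(x) = C1 + C2*x^(2/5)


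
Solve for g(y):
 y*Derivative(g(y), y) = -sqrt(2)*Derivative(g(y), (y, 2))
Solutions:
 g(y) = C1 + C2*erf(2^(1/4)*y/2)


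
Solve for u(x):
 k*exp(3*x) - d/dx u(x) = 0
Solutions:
 u(x) = C1 + k*exp(3*x)/3


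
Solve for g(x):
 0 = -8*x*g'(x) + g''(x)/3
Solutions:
 g(x) = C1 + C2*erfi(2*sqrt(3)*x)


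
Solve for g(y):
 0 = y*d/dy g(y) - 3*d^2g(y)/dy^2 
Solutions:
 g(y) = C1 + C2*erfi(sqrt(6)*y/6)


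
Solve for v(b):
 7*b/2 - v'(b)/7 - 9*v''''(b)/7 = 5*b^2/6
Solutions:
 v(b) = C1 + C4*exp(-3^(1/3)*b/3) - 35*b^3/18 + 49*b^2/4 + (C2*sin(3^(5/6)*b/6) + C3*cos(3^(5/6)*b/6))*exp(3^(1/3)*b/6)


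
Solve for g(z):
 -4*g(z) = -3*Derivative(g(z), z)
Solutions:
 g(z) = C1*exp(4*z/3)


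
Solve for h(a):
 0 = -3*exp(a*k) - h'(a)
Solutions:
 h(a) = C1 - 3*exp(a*k)/k


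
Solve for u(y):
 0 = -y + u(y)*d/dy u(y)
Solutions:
 u(y) = -sqrt(C1 + y^2)
 u(y) = sqrt(C1 + y^2)


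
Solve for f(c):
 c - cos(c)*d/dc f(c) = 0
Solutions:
 f(c) = C1 + Integral(c/cos(c), c)


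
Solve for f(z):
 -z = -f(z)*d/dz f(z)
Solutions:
 f(z) = -sqrt(C1 + z^2)
 f(z) = sqrt(C1 + z^2)


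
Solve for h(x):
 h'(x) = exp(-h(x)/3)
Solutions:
 h(x) = 3*log(C1 + x/3)


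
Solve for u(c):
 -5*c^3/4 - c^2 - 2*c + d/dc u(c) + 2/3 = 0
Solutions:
 u(c) = C1 + 5*c^4/16 + c^3/3 + c^2 - 2*c/3


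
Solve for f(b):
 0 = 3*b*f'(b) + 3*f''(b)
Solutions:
 f(b) = C1 + C2*erf(sqrt(2)*b/2)


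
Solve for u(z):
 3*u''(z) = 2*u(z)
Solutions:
 u(z) = C1*exp(-sqrt(6)*z/3) + C2*exp(sqrt(6)*z/3)


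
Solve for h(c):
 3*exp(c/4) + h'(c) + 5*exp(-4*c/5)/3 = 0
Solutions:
 h(c) = C1 - 12*exp(c/4) + 25*exp(-4*c/5)/12


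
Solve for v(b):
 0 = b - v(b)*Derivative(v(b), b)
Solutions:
 v(b) = -sqrt(C1 + b^2)
 v(b) = sqrt(C1 + b^2)


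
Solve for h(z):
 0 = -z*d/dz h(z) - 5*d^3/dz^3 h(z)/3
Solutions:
 h(z) = C1 + Integral(C2*airyai(-3^(1/3)*5^(2/3)*z/5) + C3*airybi(-3^(1/3)*5^(2/3)*z/5), z)


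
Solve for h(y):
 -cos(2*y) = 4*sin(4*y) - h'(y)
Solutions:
 h(y) = C1 + sin(2*y)/2 - cos(4*y)


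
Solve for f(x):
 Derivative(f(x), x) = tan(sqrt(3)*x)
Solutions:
 f(x) = C1 - sqrt(3)*log(cos(sqrt(3)*x))/3


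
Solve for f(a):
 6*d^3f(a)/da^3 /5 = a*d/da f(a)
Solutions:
 f(a) = C1 + Integral(C2*airyai(5^(1/3)*6^(2/3)*a/6) + C3*airybi(5^(1/3)*6^(2/3)*a/6), a)


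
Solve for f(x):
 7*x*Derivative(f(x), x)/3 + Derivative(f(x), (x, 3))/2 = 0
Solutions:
 f(x) = C1 + Integral(C2*airyai(-14^(1/3)*3^(2/3)*x/3) + C3*airybi(-14^(1/3)*3^(2/3)*x/3), x)


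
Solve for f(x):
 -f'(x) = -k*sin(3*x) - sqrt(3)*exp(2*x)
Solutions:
 f(x) = C1 - k*cos(3*x)/3 + sqrt(3)*exp(2*x)/2


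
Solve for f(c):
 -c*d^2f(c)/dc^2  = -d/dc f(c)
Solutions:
 f(c) = C1 + C2*c^2


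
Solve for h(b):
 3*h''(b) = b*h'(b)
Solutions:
 h(b) = C1 + C2*erfi(sqrt(6)*b/6)


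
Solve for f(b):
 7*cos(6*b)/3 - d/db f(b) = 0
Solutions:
 f(b) = C1 + 7*sin(6*b)/18


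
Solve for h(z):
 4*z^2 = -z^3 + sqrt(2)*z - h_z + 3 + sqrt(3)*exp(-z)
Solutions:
 h(z) = C1 - z^4/4 - 4*z^3/3 + sqrt(2)*z^2/2 + 3*z - sqrt(3)*exp(-z)


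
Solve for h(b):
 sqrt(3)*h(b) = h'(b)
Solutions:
 h(b) = C1*exp(sqrt(3)*b)


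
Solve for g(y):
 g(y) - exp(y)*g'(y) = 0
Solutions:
 g(y) = C1*exp(-exp(-y))


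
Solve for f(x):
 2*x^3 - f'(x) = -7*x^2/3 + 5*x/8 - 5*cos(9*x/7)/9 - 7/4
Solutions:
 f(x) = C1 + x^4/2 + 7*x^3/9 - 5*x^2/16 + 7*x/4 + 35*sin(9*x/7)/81


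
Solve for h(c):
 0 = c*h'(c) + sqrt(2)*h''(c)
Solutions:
 h(c) = C1 + C2*erf(2^(1/4)*c/2)


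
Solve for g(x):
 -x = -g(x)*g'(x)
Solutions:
 g(x) = -sqrt(C1 + x^2)
 g(x) = sqrt(C1 + x^2)


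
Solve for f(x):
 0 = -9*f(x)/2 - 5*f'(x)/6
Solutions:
 f(x) = C1*exp(-27*x/5)


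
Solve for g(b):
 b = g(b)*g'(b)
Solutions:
 g(b) = -sqrt(C1 + b^2)
 g(b) = sqrt(C1 + b^2)


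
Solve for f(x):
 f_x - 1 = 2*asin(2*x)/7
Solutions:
 f(x) = C1 + 2*x*asin(2*x)/7 + x + sqrt(1 - 4*x^2)/7


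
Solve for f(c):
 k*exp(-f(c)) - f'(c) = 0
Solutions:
 f(c) = log(C1 + c*k)


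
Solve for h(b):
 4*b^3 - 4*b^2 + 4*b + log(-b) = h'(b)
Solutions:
 h(b) = C1 + b^4 - 4*b^3/3 + 2*b^2 + b*log(-b) - b


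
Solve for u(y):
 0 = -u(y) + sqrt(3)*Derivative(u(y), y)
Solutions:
 u(y) = C1*exp(sqrt(3)*y/3)


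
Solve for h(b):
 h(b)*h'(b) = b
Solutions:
 h(b) = -sqrt(C1 + b^2)
 h(b) = sqrt(C1 + b^2)


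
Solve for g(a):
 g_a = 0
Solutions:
 g(a) = C1


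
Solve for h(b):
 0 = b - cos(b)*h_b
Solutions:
 h(b) = C1 + Integral(b/cos(b), b)


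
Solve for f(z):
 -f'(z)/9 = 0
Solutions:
 f(z) = C1


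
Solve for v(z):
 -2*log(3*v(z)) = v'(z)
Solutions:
 Integral(1/(log(_y) + log(3)), (_y, v(z)))/2 = C1 - z


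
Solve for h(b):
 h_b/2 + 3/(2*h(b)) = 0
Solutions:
 h(b) = -sqrt(C1 - 6*b)
 h(b) = sqrt(C1 - 6*b)


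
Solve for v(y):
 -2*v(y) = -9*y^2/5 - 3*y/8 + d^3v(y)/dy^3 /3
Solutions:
 v(y) = C3*exp(-6^(1/3)*y) + 9*y^2/10 + 3*y/16 + (C1*sin(2^(1/3)*3^(5/6)*y/2) + C2*cos(2^(1/3)*3^(5/6)*y/2))*exp(6^(1/3)*y/2)


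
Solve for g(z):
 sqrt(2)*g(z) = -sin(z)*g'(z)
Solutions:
 g(z) = C1*(cos(z) + 1)^(sqrt(2)/2)/(cos(z) - 1)^(sqrt(2)/2)


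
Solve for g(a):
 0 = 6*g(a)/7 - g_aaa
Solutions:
 g(a) = C3*exp(6^(1/3)*7^(2/3)*a/7) + (C1*sin(2^(1/3)*3^(5/6)*7^(2/3)*a/14) + C2*cos(2^(1/3)*3^(5/6)*7^(2/3)*a/14))*exp(-6^(1/3)*7^(2/3)*a/14)


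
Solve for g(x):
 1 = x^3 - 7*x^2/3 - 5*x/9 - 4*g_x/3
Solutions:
 g(x) = C1 + 3*x^4/16 - 7*x^3/12 - 5*x^2/24 - 3*x/4


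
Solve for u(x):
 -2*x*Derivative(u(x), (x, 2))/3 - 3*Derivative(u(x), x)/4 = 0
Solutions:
 u(x) = C1 + C2/x^(1/8)


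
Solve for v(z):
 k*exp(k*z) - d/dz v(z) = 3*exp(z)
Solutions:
 v(z) = C1 - 3*exp(z) + exp(k*z)


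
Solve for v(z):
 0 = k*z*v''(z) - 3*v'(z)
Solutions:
 v(z) = C1 + z^(((re(k) + 3)*re(k) + im(k)^2)/(re(k)^2 + im(k)^2))*(C2*sin(3*log(z)*Abs(im(k))/(re(k)^2 + im(k)^2)) + C3*cos(3*log(z)*im(k)/(re(k)^2 + im(k)^2)))


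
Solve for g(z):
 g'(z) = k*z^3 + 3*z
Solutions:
 g(z) = C1 + k*z^4/4 + 3*z^2/2


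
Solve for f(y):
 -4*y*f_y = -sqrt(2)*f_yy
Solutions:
 f(y) = C1 + C2*erfi(2^(1/4)*y)


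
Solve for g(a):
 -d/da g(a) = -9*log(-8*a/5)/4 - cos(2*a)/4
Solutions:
 g(a) = C1 + 9*a*log(-a)/4 - 3*a*log(5) - 9*a/4 + 3*a*log(10)/4 + 6*a*log(2) + sin(2*a)/8


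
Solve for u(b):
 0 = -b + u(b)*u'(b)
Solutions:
 u(b) = -sqrt(C1 + b^2)
 u(b) = sqrt(C1 + b^2)


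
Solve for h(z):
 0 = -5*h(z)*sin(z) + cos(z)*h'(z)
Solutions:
 h(z) = C1/cos(z)^5


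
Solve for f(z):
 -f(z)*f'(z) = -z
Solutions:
 f(z) = -sqrt(C1 + z^2)
 f(z) = sqrt(C1 + z^2)


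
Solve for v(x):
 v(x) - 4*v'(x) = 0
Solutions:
 v(x) = C1*exp(x/4)


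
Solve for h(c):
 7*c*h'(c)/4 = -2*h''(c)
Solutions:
 h(c) = C1 + C2*erf(sqrt(7)*c/4)


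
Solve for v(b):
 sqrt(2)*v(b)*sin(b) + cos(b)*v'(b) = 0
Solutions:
 v(b) = C1*cos(b)^(sqrt(2))


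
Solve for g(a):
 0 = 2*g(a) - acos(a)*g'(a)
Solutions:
 g(a) = C1*exp(2*Integral(1/acos(a), a))


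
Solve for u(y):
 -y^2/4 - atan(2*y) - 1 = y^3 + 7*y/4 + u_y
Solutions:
 u(y) = C1 - y^4/4 - y^3/12 - 7*y^2/8 - y*atan(2*y) - y + log(4*y^2 + 1)/4


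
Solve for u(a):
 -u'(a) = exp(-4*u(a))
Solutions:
 u(a) = log(-I*(C1 - 4*a)^(1/4))
 u(a) = log(I*(C1 - 4*a)^(1/4))
 u(a) = log(-(C1 - 4*a)^(1/4))
 u(a) = log(C1 - 4*a)/4


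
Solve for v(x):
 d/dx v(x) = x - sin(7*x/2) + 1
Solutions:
 v(x) = C1 + x^2/2 + x + 2*cos(7*x/2)/7


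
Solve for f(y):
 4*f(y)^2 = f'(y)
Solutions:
 f(y) = -1/(C1 + 4*y)


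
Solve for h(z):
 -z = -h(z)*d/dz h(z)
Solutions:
 h(z) = -sqrt(C1 + z^2)
 h(z) = sqrt(C1 + z^2)


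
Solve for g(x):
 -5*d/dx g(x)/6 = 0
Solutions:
 g(x) = C1


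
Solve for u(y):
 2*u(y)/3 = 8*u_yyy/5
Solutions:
 u(y) = C3*exp(90^(1/3)*y/6) + (C1*sin(10^(1/3)*3^(1/6)*y/4) + C2*cos(10^(1/3)*3^(1/6)*y/4))*exp(-90^(1/3)*y/12)


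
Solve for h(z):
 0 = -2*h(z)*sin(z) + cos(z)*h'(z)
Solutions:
 h(z) = C1/cos(z)^2


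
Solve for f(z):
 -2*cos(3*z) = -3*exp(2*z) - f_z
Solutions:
 f(z) = C1 - 3*exp(2*z)/2 + 2*sin(3*z)/3


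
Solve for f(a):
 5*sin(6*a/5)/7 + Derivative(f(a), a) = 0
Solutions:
 f(a) = C1 + 25*cos(6*a/5)/42


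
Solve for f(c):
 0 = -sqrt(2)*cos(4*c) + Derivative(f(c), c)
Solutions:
 f(c) = C1 + sqrt(2)*sin(4*c)/4


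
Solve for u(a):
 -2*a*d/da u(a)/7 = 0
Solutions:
 u(a) = C1


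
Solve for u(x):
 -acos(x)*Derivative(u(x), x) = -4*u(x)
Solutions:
 u(x) = C1*exp(4*Integral(1/acos(x), x))


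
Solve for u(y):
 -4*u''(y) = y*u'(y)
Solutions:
 u(y) = C1 + C2*erf(sqrt(2)*y/4)


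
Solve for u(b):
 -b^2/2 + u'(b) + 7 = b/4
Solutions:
 u(b) = C1 + b^3/6 + b^2/8 - 7*b


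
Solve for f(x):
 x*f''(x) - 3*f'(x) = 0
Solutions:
 f(x) = C1 + C2*x^4


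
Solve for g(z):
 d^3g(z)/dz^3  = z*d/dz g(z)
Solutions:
 g(z) = C1 + Integral(C2*airyai(z) + C3*airybi(z), z)


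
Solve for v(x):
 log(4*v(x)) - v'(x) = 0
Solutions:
 -Integral(1/(log(_y) + 2*log(2)), (_y, v(x))) = C1 - x


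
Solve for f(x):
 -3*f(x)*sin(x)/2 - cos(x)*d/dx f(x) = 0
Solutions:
 f(x) = C1*cos(x)^(3/2)


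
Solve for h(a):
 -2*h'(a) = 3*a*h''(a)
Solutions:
 h(a) = C1 + C2*a^(1/3)


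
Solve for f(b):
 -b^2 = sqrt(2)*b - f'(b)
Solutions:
 f(b) = C1 + b^3/3 + sqrt(2)*b^2/2


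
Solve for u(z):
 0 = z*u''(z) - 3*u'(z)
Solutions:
 u(z) = C1 + C2*z^4


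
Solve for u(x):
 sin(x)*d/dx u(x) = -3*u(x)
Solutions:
 u(x) = C1*(cos(x) + 1)^(3/2)/(cos(x) - 1)^(3/2)


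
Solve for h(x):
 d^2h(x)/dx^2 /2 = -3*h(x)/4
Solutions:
 h(x) = C1*sin(sqrt(6)*x/2) + C2*cos(sqrt(6)*x/2)


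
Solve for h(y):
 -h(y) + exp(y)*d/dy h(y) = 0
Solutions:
 h(y) = C1*exp(-exp(-y))


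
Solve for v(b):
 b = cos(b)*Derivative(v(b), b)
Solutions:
 v(b) = C1 + Integral(b/cos(b), b)


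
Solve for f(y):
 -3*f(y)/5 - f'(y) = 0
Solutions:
 f(y) = C1*exp(-3*y/5)


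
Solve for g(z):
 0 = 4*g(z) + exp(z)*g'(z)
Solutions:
 g(z) = C1*exp(4*exp(-z))


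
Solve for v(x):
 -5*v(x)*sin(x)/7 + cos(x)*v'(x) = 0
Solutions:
 v(x) = C1/cos(x)^(5/7)


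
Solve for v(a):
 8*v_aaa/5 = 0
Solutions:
 v(a) = C1 + C2*a + C3*a^2


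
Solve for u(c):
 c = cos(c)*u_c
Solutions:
 u(c) = C1 + Integral(c/cos(c), c)


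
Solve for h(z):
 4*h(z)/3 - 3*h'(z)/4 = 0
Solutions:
 h(z) = C1*exp(16*z/9)


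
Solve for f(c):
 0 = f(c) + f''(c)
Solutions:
 f(c) = C1*sin(c) + C2*cos(c)


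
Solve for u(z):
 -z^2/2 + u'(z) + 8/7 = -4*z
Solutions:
 u(z) = C1 + z^3/6 - 2*z^2 - 8*z/7


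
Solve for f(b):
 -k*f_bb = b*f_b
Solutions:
 f(b) = C1 + C2*sqrt(k)*erf(sqrt(2)*b*sqrt(1/k)/2)


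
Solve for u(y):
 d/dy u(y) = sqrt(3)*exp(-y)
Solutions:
 u(y) = C1 - sqrt(3)*exp(-y)


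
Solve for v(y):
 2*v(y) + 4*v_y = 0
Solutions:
 v(y) = C1*exp(-y/2)


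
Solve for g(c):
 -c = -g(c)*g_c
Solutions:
 g(c) = -sqrt(C1 + c^2)
 g(c) = sqrt(C1 + c^2)


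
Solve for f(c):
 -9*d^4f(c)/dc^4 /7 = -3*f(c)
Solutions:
 f(c) = C1*exp(-3^(3/4)*7^(1/4)*c/3) + C2*exp(3^(3/4)*7^(1/4)*c/3) + C3*sin(3^(3/4)*7^(1/4)*c/3) + C4*cos(3^(3/4)*7^(1/4)*c/3)


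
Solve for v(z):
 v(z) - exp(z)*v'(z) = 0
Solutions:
 v(z) = C1*exp(-exp(-z))


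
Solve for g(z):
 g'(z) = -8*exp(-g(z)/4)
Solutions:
 g(z) = 4*log(C1 - 2*z)


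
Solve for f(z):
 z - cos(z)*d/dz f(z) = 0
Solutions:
 f(z) = C1 + Integral(z/cos(z), z)


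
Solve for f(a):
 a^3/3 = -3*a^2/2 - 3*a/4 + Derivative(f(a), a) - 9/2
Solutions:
 f(a) = C1 + a^4/12 + a^3/2 + 3*a^2/8 + 9*a/2


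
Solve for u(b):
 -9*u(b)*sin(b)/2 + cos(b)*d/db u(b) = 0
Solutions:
 u(b) = C1/cos(b)^(9/2)


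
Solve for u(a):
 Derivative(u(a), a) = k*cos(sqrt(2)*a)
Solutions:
 u(a) = C1 + sqrt(2)*k*sin(sqrt(2)*a)/2


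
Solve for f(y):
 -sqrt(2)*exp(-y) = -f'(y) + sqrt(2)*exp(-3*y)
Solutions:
 f(y) = C1 - sqrt(2)*exp(-y) - sqrt(2)*exp(-3*y)/3


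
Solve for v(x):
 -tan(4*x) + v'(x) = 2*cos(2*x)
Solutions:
 v(x) = C1 - log(cos(4*x))/4 + sin(2*x)


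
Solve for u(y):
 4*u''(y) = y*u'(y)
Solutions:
 u(y) = C1 + C2*erfi(sqrt(2)*y/4)


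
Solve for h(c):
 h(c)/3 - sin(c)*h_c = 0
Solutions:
 h(c) = C1*(cos(c) - 1)^(1/6)/(cos(c) + 1)^(1/6)


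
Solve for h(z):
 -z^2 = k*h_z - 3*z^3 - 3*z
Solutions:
 h(z) = C1 + 3*z^4/(4*k) - z^3/(3*k) + 3*z^2/(2*k)


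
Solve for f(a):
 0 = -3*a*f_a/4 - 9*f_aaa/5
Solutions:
 f(a) = C1 + Integral(C2*airyai(-90^(1/3)*a/6) + C3*airybi(-90^(1/3)*a/6), a)


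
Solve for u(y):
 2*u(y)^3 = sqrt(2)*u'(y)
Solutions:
 u(y) = -sqrt(2)*sqrt(-1/(C1 + sqrt(2)*y))/2
 u(y) = sqrt(2)*sqrt(-1/(C1 + sqrt(2)*y))/2


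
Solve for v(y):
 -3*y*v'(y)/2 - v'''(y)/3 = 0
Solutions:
 v(y) = C1 + Integral(C2*airyai(-6^(2/3)*y/2) + C3*airybi(-6^(2/3)*y/2), y)


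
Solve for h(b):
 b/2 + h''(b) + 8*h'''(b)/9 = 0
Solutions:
 h(b) = C1 + C2*b + C3*exp(-9*b/8) - b^3/12 + 2*b^2/9


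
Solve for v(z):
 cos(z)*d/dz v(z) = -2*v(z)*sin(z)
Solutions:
 v(z) = C1*cos(z)^2


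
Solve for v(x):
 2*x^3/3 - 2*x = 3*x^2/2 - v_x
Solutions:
 v(x) = C1 - x^4/6 + x^3/2 + x^2


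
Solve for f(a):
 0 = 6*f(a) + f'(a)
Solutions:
 f(a) = C1*exp(-6*a)


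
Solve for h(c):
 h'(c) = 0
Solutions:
 h(c) = C1


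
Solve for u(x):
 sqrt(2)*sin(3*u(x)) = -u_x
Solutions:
 u(x) = -acos((-C1 - exp(6*sqrt(2)*x))/(C1 - exp(6*sqrt(2)*x)))/3 + 2*pi/3
 u(x) = acos((-C1 - exp(6*sqrt(2)*x))/(C1 - exp(6*sqrt(2)*x)))/3


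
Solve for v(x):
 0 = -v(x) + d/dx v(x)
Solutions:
 v(x) = C1*exp(x)


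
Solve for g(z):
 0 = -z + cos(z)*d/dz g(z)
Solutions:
 g(z) = C1 + Integral(z/cos(z), z)


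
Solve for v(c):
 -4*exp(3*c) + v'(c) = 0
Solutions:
 v(c) = C1 + 4*exp(3*c)/3


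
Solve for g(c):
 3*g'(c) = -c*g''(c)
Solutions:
 g(c) = C1 + C2/c^2


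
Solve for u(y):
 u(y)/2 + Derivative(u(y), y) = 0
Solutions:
 u(y) = C1*exp(-y/2)


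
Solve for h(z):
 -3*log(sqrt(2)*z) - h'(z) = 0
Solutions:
 h(z) = C1 - 3*z*log(z) - 3*z*log(2)/2 + 3*z


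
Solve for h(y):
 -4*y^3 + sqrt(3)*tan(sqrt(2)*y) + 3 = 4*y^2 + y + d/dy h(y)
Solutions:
 h(y) = C1 - y^4 - 4*y^3/3 - y^2/2 + 3*y - sqrt(6)*log(cos(sqrt(2)*y))/2


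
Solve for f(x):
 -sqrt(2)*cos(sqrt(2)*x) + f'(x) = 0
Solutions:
 f(x) = C1 + sin(sqrt(2)*x)


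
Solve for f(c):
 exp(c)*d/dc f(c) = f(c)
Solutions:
 f(c) = C1*exp(-exp(-c))


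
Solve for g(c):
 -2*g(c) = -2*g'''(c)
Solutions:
 g(c) = C3*exp(c) + (C1*sin(sqrt(3)*c/2) + C2*cos(sqrt(3)*c/2))*exp(-c/2)


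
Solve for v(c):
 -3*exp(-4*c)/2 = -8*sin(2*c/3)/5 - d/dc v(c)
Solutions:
 v(c) = C1 + 12*cos(2*c/3)/5 - 3*exp(-4*c)/8


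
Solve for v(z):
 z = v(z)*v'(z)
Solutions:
 v(z) = -sqrt(C1 + z^2)
 v(z) = sqrt(C1 + z^2)


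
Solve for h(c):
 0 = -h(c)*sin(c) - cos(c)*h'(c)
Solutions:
 h(c) = C1*cos(c)


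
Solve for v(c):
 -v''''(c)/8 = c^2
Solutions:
 v(c) = C1 + C2*c + C3*c^2 + C4*c^3 - c^6/45


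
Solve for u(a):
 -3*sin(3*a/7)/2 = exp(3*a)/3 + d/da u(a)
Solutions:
 u(a) = C1 - exp(3*a)/9 + 7*cos(3*a/7)/2


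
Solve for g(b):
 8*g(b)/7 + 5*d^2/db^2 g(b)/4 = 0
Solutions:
 g(b) = C1*sin(4*sqrt(70)*b/35) + C2*cos(4*sqrt(70)*b/35)


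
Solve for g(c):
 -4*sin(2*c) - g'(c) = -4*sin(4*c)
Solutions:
 g(c) = C1 + 2*cos(2*c) - cos(4*c)


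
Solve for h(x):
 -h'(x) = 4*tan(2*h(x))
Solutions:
 h(x) = -asin(C1*exp(-8*x))/2 + pi/2
 h(x) = asin(C1*exp(-8*x))/2


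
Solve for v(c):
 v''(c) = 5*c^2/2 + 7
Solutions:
 v(c) = C1 + C2*c + 5*c^4/24 + 7*c^2/2


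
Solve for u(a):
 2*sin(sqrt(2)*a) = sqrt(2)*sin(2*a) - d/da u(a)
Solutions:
 u(a) = C1 - sqrt(2)*cos(2*a)/2 + sqrt(2)*cos(sqrt(2)*a)


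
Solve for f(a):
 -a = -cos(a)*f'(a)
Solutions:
 f(a) = C1 + Integral(a/cos(a), a)


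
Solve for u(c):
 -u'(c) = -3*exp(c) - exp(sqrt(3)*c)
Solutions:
 u(c) = C1 + 3*exp(c) + sqrt(3)*exp(sqrt(3)*c)/3


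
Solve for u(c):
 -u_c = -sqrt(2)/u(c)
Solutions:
 u(c) = -sqrt(C1 + 2*sqrt(2)*c)
 u(c) = sqrt(C1 + 2*sqrt(2)*c)


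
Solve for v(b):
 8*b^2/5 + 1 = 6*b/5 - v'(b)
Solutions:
 v(b) = C1 - 8*b^3/15 + 3*b^2/5 - b


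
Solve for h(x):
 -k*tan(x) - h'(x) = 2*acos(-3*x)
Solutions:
 h(x) = C1 + k*log(cos(x)) - 2*x*acos(-3*x) - 2*sqrt(1 - 9*x^2)/3


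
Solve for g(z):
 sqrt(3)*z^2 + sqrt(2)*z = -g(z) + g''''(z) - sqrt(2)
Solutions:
 g(z) = C1*exp(-z) + C2*exp(z) + C3*sin(z) + C4*cos(z) - sqrt(3)*z^2 - sqrt(2)*z - sqrt(2)


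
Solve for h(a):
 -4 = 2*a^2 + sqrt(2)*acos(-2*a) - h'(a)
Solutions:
 h(a) = C1 + 2*a^3/3 + 4*a + sqrt(2)*(a*acos(-2*a) + sqrt(1 - 4*a^2)/2)


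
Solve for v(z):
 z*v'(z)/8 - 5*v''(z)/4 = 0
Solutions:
 v(z) = C1 + C2*erfi(sqrt(5)*z/10)


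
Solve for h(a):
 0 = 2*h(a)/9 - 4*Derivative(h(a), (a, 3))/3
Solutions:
 h(a) = C3*exp(6^(2/3)*a/6) + (C1*sin(2^(2/3)*3^(1/6)*a/4) + C2*cos(2^(2/3)*3^(1/6)*a/4))*exp(-6^(2/3)*a/12)


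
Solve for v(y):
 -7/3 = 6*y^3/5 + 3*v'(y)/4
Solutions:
 v(y) = C1 - 2*y^4/5 - 28*y/9


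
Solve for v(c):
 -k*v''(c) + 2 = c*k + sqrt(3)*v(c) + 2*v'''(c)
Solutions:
 v(c) = C1*exp(-c*(k^2/(k^3 + sqrt(-k^6 + (k^3 + 54*sqrt(3))^2) + 54*sqrt(3))^(1/3) + k + (k^3 + sqrt(-k^6 + (k^3 + 54*sqrt(3))^2) + 54*sqrt(3))^(1/3))/6) + C2*exp(c*(-4*k^2/((-1 + sqrt(3)*I)*(k^3 + sqrt(-k^6 + (k^3 + 54*sqrt(3))^2) + 54*sqrt(3))^(1/3)) - 2*k + (k^3 + sqrt(-k^6 + (k^3 + 54*sqrt(3))^2) + 54*sqrt(3))^(1/3) - sqrt(3)*I*(k^3 + sqrt(-k^6 + (k^3 + 54*sqrt(3))^2) + 54*sqrt(3))^(1/3))/12) + C3*exp(c*(4*k^2/((1 + sqrt(3)*I)*(k^3 + sqrt(-k^6 + (k^3 + 54*sqrt(3))^2) + 54*sqrt(3))^(1/3)) - 2*k + (k^3 + sqrt(-k^6 + (k^3 + 54*sqrt(3))^2) + 54*sqrt(3))^(1/3) + sqrt(3)*I*(k^3 + sqrt(-k^6 + (k^3 + 54*sqrt(3))^2) + 54*sqrt(3))^(1/3))/12) - sqrt(3)*c*k/3 + 2*sqrt(3)/3


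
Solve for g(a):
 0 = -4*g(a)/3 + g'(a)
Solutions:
 g(a) = C1*exp(4*a/3)


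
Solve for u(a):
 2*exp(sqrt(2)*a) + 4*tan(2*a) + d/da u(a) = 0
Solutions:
 u(a) = C1 - sqrt(2)*exp(sqrt(2)*a) + 2*log(cos(2*a))


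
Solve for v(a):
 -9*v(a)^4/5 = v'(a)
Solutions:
 v(a) = 5^(1/3)*(1/(C1 + 27*a))^(1/3)
 v(a) = 5^(1/3)*(-3^(2/3) - 3*3^(1/6)*I)*(1/(C1 + 9*a))^(1/3)/6
 v(a) = 5^(1/3)*(-3^(2/3) + 3*3^(1/6)*I)*(1/(C1 + 9*a))^(1/3)/6


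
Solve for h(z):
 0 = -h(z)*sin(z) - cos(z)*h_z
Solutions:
 h(z) = C1*cos(z)


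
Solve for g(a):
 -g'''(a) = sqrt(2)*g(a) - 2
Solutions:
 g(a) = C3*exp(-2^(1/6)*a) + (C1*sin(2^(1/6)*sqrt(3)*a/2) + C2*cos(2^(1/6)*sqrt(3)*a/2))*exp(2^(1/6)*a/2) + sqrt(2)


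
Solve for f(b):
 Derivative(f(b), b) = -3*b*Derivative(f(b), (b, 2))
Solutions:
 f(b) = C1 + C2*b^(2/3)
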